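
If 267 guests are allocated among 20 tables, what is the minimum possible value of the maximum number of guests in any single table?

Pigeonhole: the 20 tables are the holes and the 267 guests are the pigeons.
If every table held at most 13 guests, the total would be at most 20 × 13 = 260, which is less than 267.
So some table holds at least ⌈267/20⌉ = 14 guests.

14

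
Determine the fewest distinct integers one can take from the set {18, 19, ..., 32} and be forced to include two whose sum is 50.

Two chosen integers sum to 50 exactly when both halves of some pair {x, 50−x} with 18 ≤ x ≤ 50−x ≤ 32 are chosen — 7 such pairs.
The remaining 1 element (those with no distinct partner in range) can never complete a 50-sum, so the worst case takes all of them and one from each pair: 1 + 7 = 8.
The 9th integer has to be the second member of some pair, so 8 + 1 = 9.

9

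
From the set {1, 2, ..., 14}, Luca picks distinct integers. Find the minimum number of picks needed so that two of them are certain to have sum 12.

A set avoiding the sum 12 can contain at most one of each pair {x, 12−x}, plus the 4 elements whose complement lies outside the range or equal to its own complement.
The integers 6, …, 14 (9 of them) are such a set: any two sum to at least 6+7 = 13 > 12.
Pigeonhole: any 10th integer completes one of the 5 pairs, so 10 choices force a sum of 12.

10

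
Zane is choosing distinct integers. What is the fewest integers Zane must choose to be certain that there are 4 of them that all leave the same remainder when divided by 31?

94

The 31 residue classes mod 31 are the pigeonholes.
With 93 integers one could put 3 in each residue class and have no class reach 4.
The 94th integer pushes some class to 4, so 31·3 + 1 = 94.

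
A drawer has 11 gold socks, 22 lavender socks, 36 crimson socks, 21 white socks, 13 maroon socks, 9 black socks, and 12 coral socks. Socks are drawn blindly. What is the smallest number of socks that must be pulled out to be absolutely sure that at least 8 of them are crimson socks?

96

In the worst case for collecting crimson socks, every non-crimson sock comes out first.
There are 11 + 22 + 21 + 13 + 9 + 12 = 88 non-crimson socks altogether.
After those, each further sock must be crimson, so 88 + 8 = 96 draws guarantee 8 crimson socks.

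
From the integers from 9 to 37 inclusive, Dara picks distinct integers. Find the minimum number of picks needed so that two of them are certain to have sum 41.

Two chosen integers sum to 41 exactly when both halves of some pair {x, 41−x} with 9 ≤ x ≤ 41−x ≤ 32 are chosen — 12 such pairs.
The remaining 5 elements (those with no distinct partner in range) can never complete a 41-sum, so the worst case takes all of them and one from each pair: 5 + 12 = 17.
By pigeonhole, the 18th integer has to be the second member of some pair, so 17 + 1 = 18.

18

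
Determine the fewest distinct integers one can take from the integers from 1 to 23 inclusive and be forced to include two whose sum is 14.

Group the elements by complementary pair {x, 14−x}: {1,13}, {2,12}, {3,11}, …, giving 6 two-element pairs, the single value 7 (it cannot pair with itself since the integers are distinct), and 10 integers whose partner 14−x falls outside [1,23].
Pigeonhole: treating each of those 17 groups as a pigeonhole, one can pick one integer per group — 17 integers — with no two summing to 14.
The 18th integer lands in an occupied pair, forcing a sum of 14.

18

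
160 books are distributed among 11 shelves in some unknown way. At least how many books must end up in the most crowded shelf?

15

The 11 shelves are the holes and the 160 books are the pigeons.
If every shelf held at most 14 books, the total would be at most 11 × 14 = 154, which is less than 160.
So some shelf holds at least ⌈160/11⌉ = 15 books.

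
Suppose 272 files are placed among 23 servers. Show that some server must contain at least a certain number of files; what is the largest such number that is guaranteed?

By the pigeonhole principle, the 23 servers are the holes and the 272 files are the pigeons.
If every server held at most 11 files, the total would be at most 23 × 11 = 253, which is less than 272.
So some server holds at least ⌈272/23⌉ = 12 files.

12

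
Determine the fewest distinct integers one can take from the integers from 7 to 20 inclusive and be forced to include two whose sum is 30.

10

Two chosen integers sum to 30 exactly when both halves of some pair {x, 30−x} with 10 ≤ x ≤ 30−x ≤ 20 are chosen — 5 such pairs.
The remaining 4 elements (those with no distinct partner in range) can never complete a 30-sum, so the worst case takes all of them and one from each pair: 4 + 5 = 9.
Pigeonhole: the 10th integer has to be the second member of some pair, so 9 + 1 = 10.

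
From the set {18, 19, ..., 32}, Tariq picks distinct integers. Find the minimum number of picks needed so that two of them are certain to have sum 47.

10

Two chosen integers sum to 47 exactly when both halves of some pair {x, 47−x} with 18 ≤ x ≤ 47−x ≤ 29 are chosen — 6 such pairs.
The remaining 3 elements (those with no distinct partner in range) can never complete a 47-sum, so the worst case takes all of them and one from each pair: 3 + 6 = 9.
The 10th integer has to be the second member of some pair, so 9 + 1 = 10.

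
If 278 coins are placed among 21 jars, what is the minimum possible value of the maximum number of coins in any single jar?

The 21 jars are the holes and the 278 coins are the pigeons.
If every jar held at most 13 coins, the total would be at most 21 × 13 = 273, which is less than 278.
So some jar holds at least ⌈278/21⌉ = 14 coins.

14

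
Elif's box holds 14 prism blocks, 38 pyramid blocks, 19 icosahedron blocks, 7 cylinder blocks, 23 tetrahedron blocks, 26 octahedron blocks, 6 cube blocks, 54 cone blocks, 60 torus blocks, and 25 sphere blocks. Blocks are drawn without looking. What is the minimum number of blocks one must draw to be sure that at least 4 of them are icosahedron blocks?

In the worst case for collecting icosahedron blocks, every non-icosahedron block comes out first.
There are 14 + 38 + 7 + 23 + 26 + 6 + 54 + 60 + 25 = 253 non-icosahedron blocks altogether.
After those, each further block must be icosahedron, so 253 + 4 = 257 draws guarantee 4 icosahedron blocks.

257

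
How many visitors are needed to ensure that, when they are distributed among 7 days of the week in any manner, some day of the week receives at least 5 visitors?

With 28 visitors one could put exactly 4 in each of the 7 days of the week, and no day of the week would reach 5.
One more visitor must land in a day of the week that already has 4, giving it 5.
So 7 × 4 + 1 = 29 visitors are required.

29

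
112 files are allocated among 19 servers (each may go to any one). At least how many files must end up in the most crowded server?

The 19 servers are the holes and the 112 files are the pigeons.
If every server held at most 5 files, the total would be at most 19 × 5 = 95, which is less than 112.
So some server holds at least ⌈112/19⌉ = 6 files.

6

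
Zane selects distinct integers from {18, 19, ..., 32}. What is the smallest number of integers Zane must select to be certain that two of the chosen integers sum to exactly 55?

Two chosen integers sum to 55 exactly when both halves of some pair {x, 55−x} with 23 ≤ x ≤ 55−x ≤ 32 are chosen — 5 such pairs.
The remaining 5 elements (those with no distinct partner in range) can never complete a 55-sum, so the worst case takes all of them and one from each pair: 5 + 5 = 10.
By pigeonhole, the 11th integer has to be the second member of some pair, so 10 + 1 = 11.

11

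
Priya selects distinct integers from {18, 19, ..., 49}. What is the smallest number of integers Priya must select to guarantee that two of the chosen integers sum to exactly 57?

22

A set avoiding the sum 57 can contain at most one of each pair {x, 57−x}, plus the 10 elements whose complement lies outside the range.
The integers 29, …, 49 (21 of them) are such a set: any two sum to at least 29+30 = 59 > 57.
By the pigeonhole principle, any 22nd integer completes one of the 11 pairs, so 22 choices force a sum of 57.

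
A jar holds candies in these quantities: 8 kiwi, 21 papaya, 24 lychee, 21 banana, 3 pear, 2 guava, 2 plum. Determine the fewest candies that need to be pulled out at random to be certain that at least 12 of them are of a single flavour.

The 7 flavours are the holes; the candies drawn are the pigeons.
To avoid 12 of any one flavour, the worst case takes at most 11 of each flavour, or every candy of a flavour that has fewer than 11.
That gives 8 + 11 + 11 + 11 + 3 + 2 + 2 = 48 candies with no flavour reaching 12.
The next candy forces some flavour to 12, so 48 + 1 = 49.

49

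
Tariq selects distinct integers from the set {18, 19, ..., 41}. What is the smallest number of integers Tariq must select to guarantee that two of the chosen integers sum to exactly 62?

15

A set avoiding the sum 62 can contain at most one of each pair {x, 62−x}, plus the 4 elements whose complement lies outside the range or equal to its own complement.
The integers 18, …, 31 (14 of them) are such a set: any two sum to at least 18+19 = 37 and at most 30+31 = 61 < 62.
Any 15th integer completes one of the 10 pairs, so 15 choices force a sum of 62.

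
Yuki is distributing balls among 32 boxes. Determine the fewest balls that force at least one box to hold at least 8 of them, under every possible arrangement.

225

With 224 balls one could put exactly 7 in each of the 32 boxes, and no box would reach 8.
One more ball must land in a box that already has 7, giving it 8.
So 32 × 7 + 1 = 225 balls are required.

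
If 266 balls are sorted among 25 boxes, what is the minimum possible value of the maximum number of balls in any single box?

11

By the pigeonhole principle, the 25 boxes are the holes and the 266 balls are the pigeons.
If every box held at most 10 balls, the total would be at most 25 × 10 = 250, which is less than 266.
So some box holds at least ⌈266/25⌉ = 11 balls.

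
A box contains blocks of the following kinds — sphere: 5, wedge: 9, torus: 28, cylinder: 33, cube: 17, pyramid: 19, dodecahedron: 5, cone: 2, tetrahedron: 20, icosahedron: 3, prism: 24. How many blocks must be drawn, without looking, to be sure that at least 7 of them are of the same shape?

By pigeonhole, the 11 shapes are the holes; the blocks drawn are the pigeons.
To avoid 7 of any one shape, the worst case takes at most 6 of each shape, or every block of a shape that has fewer than 6.
That gives 5 + 6 + 6 + 6 + 6 + 6 + 5 + 2 + 6 + 3 + 6 = 57 blocks with no shape reaching 7.
The next block forces some shape to 7, so 57 + 1 = 58.

58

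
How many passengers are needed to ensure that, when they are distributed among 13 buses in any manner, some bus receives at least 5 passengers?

53

With 52 passengers one could put exactly 4 in each of the 13 buses, and no bus would reach 5.
By pigeonhole, one more passenger must land in a bus that already has 4, giving it 5.
So 13 × 4 + 1 = 53 passengers are required.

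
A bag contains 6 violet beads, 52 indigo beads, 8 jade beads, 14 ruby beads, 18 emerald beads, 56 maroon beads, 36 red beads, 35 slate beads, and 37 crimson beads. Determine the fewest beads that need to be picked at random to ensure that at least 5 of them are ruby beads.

253

In the worst case for collecting ruby beads, every non-ruby bead comes out first.
There are 6 + 52 + 8 + 18 + 56 + 36 + 35 + 37 = 248 non-ruby beads altogether.
After those, each further bead must be ruby, so 248 + 5 = 253 draws guarantee 5 ruby beads.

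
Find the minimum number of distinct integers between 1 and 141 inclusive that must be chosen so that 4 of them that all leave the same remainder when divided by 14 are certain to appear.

43

The 14 residue classes mod 14 are the pigeonholes.
With 42 integers one could put 3 in each residue class and have no class reach 4.
The 43rd integer pushes some class to 4, so 14·3 + 1 = 43.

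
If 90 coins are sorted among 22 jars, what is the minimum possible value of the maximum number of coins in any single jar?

The 22 jars are the holes and the 90 coins are the pigeons.
If every jar held at most 4 coins, the total would be at most 22 × 4 = 88, which is less than 90.
So some jar holds at least ⌈90/22⌉ = 5 coins.

5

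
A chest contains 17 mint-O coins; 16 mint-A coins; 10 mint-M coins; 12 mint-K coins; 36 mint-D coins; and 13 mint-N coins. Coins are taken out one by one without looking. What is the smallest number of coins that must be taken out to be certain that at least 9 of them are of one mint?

An adversary could hand out at most 8 coins per mint: 8 + 8 + 8 + 8 + 8 + 8 = 48 coins and still no mint has 9.
By pigeonhole, one more coin lands in a mint already at 8, so 49 draws are enough and 48 are not.

49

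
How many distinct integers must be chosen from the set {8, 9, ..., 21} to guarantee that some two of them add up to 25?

10

A set avoiding the sum 25 can contain at most one of each pair {x, 25−x}, plus the 4 elements whose complement lies outside the range.
The integers 13, …, 21 (9 of them) are such a set: any two sum to at least 13+14 = 27 > 25.
Any 10th integer completes one of the 5 pairs, so 10 choices force a sum of 25.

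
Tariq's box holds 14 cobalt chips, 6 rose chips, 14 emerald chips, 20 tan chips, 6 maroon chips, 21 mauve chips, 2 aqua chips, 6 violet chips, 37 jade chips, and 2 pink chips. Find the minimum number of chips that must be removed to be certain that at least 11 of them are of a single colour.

An adversary could hand out at most 10 chips per colour (5 colours run out sooner): 10 + 6 + 10 + 10 + 6 + 10 + 2 + 6 + 10 + 2 = 72 chips and still no colour has 11.
Pigeonhole: one more chip lands in a colour already at 10, so 73 draws are enough and 72 are not.

73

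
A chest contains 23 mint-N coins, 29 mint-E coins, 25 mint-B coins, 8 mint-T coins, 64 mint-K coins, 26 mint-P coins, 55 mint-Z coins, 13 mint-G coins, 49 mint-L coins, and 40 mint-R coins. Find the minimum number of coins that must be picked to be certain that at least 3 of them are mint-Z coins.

280

In the worst case for collecting mint-Z coins, every non-mint-Z coin comes out first.
There are 23 + 29 + 25 + 8 + 64 + 26 + 13 + 49 + 40 = 277 non-mint-Z coins altogether.
After those, each further coin must be mint-Z, so 277 + 3 = 280 draws guarantee 3 mint-Z coins.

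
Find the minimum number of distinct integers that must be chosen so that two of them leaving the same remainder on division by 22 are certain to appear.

The 22 residue classes mod 22 are the pigeonholes.
With 22 integers one could put 1 in each residue class and have no class reach 2.
The 23rd integer pushes some class to 2, so 22·1 + 1 = 23.

23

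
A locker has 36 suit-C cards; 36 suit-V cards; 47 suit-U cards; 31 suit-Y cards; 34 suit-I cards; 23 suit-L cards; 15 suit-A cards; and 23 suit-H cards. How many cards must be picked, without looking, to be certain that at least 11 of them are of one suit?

By the pigeonhole principle, put each drawn card into a box by suit. The largest draw with every box below 11 takes min(count, 10) from each suit.
Σ min(cᵢ, 10) = 10 + 10 + 10 + 10 + 10 + 10 + 10 + 10 = 80.
Draw number 80 + 1 = 81 must push one box to 11.

81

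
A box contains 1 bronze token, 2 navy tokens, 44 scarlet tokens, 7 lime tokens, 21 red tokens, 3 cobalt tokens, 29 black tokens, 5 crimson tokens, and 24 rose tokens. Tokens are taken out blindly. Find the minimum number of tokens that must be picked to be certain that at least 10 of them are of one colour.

The 9 colours are the holes; the tokens drawn are the pigeons.
To avoid 10 of any one colour, the worst case takes at most 9 of each colour, or every token of a colour that has fewer than 9.
That gives 1 + 2 + 9 + 7 + 9 + 3 + 9 + 5 + 9 = 54 tokens with no colour reaching 10.
The next token forces some colour to 10, so 54 + 1 = 55.

55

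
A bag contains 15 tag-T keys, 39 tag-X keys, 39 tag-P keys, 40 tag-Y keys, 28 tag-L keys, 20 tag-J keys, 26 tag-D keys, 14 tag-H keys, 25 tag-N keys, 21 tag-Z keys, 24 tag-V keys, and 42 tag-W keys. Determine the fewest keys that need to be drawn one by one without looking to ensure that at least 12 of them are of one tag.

Pigeonhole: the 12 tags are the holes; the keys drawn are the pigeons.
To avoid 12 of any one tag, the worst case takes at most 11 of each tag.
That gives 11 + 11 + 11 + 11 + 11 + 11 + 11 + 11 + 11 + 11 + 11 + 11 = 132 keys with no tag reaching 12.
The next key forces some tag to 12, so 132 + 1 = 133.

133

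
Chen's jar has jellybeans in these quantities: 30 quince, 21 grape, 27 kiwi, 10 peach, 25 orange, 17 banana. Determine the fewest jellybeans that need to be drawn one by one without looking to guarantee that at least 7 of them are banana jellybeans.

120

In the worst case for collecting banana jellybeans, every non-banana jellybean comes out first.
There are 30 + 21 + 27 + 10 + 25 = 113 non-banana jellybeans altogether.
After those, each further jellybean must be banana, so 113 + 7 = 120 draws guarantee 7 banana jellybeans.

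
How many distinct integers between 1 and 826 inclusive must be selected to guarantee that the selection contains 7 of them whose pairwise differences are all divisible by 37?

223

Integers whose pairwise differences are multiples of 37 are exactly those sharing a remainder mod 37. The 37 residue classes mod 37 are the pigeonholes.
With 222 integers one could put 6 in each residue class and have no class reach 7.
The 223rd integer pushes some class to 7, so 37·6 + 1 = 223.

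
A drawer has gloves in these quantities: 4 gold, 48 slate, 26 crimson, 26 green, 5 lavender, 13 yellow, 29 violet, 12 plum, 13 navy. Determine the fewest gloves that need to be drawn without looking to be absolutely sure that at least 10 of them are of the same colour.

An adversary could hand out at most 9 gloves per colour (gold, lavender run out sooner): 4 + 9 + 9 + 9 + 5 + 9 + 9 + 9 + 9 = 72 gloves and still no colour has 10.
By the pigeonhole principle, one more glove lands in a colour already at 9, so 73 draws are enough and 72 are not.

73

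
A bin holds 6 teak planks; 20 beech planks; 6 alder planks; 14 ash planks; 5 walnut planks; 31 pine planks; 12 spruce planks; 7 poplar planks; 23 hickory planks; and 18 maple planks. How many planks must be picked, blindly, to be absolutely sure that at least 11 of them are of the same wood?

Put each drawn plank into a box by wood. The largest draw with every box below 11 takes min(count, 10) from each wood; woods with fewer than 10 contribute all they have.
Σ min(cᵢ, 10) = 6 + 10 + 6 + 10 + 5 + 10 + 10 + 7 + 10 + 10 = 84.
Draw number 84 + 1 = 85 must push one box to 11.

85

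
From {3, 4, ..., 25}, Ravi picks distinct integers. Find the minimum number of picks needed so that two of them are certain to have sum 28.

13

A set avoiding the sum 28 can contain at most one of each pair {x, 28−x}, plus the 1 element equal to its own complement.
The integers 14, …, 25 (12 of them) are such a set: any two sum to at least 14+15 = 29 > 28.
By the pigeonhole principle, any 13th integer completes one of the 11 pairs, so 13 choices force a sum of 28.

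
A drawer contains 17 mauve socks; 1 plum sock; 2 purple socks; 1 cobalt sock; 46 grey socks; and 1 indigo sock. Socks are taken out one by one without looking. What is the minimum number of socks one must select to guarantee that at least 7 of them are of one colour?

The 6 colours are the holes; the socks drawn are the pigeons.
To avoid 7 of any one colour, the worst case takes at most 6 of each colour, or every sock of a colour that has fewer than 6.
That gives 6 + 1 + 2 + 1 + 6 + 1 = 17 socks with no colour reaching 7.
The next sock forces some colour to 7, so 17 + 1 = 18.

18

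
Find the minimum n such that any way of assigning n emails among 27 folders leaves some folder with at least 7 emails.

With 162 emails one could put exactly 6 in each of the 27 folders, and no folder would reach 7.
One more email must land in a folder that already has 6, giving it 7.
So 27 × 6 + 1 = 163 emails are required.

163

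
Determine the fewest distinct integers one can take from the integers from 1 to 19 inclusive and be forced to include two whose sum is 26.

14

Group the elements by complementary pair {x, 26−x}: {7,19}, {8,18}, {9,17}, …, giving 6 two-element pairs, the single value 13 (it cannot pair with itself since the integers are distinct), and 6 integers whose partner 26−x falls outside [1,19].
Treating each of those 13 groups as a pigeonhole, one can pick one integer per group — 13 integers — with no two summing to 26.
The 14th integer lands in an occupied pair, forcing a sum of 26.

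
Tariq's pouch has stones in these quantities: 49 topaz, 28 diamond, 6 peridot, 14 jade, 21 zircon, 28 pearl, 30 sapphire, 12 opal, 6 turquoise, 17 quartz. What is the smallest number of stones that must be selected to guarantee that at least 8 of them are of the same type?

An adversary could hand out at most 7 stones per type (peridot, turquoise run out sooner): 7 + 7 + 6 + 7 + 7 + 7 + 7 + 7 + 6 + 7 = 68 stones and still no type has 8.
One more stone lands in a type already at 7, so 69 draws are enough and 68 are not.

69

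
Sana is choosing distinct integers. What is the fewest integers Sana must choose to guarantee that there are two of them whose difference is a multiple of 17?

18

Integers whose pairwise differences are multiples of 17 are exactly those sharing a remainder mod 17. The 17 residue classes mod 17 are the pigeonholes.
With 17 integers one could put 1 in each residue class and have no class reach 2.
The 18th integer pushes some class to 2, so 17·1 + 1 = 18.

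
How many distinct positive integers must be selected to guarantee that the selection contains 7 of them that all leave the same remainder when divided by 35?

211

The 35 residue classes mod 35 are the pigeonholes.
With 210 integers one could put 6 in each residue class and have no class reach 7.
The 211th integer pushes some class to 7, so 35·6 + 1 = 211.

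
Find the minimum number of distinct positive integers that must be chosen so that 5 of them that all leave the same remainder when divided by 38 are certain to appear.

By pigeonhole, the 38 residue classes mod 38 are the pigeonholes.
With 152 integers one could put 4 in each residue class and have no class reach 5.
The 153rd integer pushes some class to 5, so 38·4 + 1 = 153.

153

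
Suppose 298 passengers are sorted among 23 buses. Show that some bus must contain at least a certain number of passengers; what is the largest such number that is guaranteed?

13

The 23 buses are the holes and the 298 passengers are the pigeons.
If every bus held at most 12 passengers, the total would be at most 23 × 12 = 276, which is less than 298.
So some bus holds at least ⌈298/23⌉ = 13 passengers.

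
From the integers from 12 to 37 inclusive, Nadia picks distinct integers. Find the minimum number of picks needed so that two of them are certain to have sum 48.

15

Two chosen integers sum to 48 exactly when both halves of some pair {x, 48−x} with 12 ≤ x ≤ 48−x ≤ 36 are chosen — 12 such pairs.
The remaining 2 elements (those with no distinct partner in range) can never complete a 48-sum, so the worst case takes all of them and one from each pair: 2 + 12 = 14.
The 15th integer has to be the second member of some pair, so 14 + 1 = 15.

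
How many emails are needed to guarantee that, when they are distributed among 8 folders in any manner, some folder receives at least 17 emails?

129

With 128 emails one could put exactly 16 in each of the 8 folders, and no folder would reach 17.
Pigeonhole: one more email must land in a folder that already has 16, giving it 17.
So 8 × 16 + 1 = 129 emails are required.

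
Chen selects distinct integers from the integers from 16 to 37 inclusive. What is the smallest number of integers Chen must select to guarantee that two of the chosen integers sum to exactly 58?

15

Two chosen integers sum to 58 exactly when both halves of some pair {x, 58−x} with 21 ≤ x ≤ 58−x ≤ 37 are chosen — 8 such pairs.
The remaining 6 elements (those with no distinct partner in range) can never complete a 58-sum, so the worst case takes all of them and one from each pair: 6 + 8 = 14.
Pigeonhole: the 15th integer has to be the second member of some pair, so 14 + 1 = 15.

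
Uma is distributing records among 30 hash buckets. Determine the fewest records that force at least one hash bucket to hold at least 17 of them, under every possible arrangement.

481

With 480 records one could put exactly 16 in each of the 30 hash buckets, and no hash bucket would reach 17.
One more record must land in a hash bucket that already has 16, giving it 17.
So 30 × 16 + 1 = 481 records are required.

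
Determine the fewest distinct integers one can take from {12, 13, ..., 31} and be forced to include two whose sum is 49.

Two chosen integers sum to 49 exactly when both halves of some pair {x, 49−x} with 18 ≤ x ≤ 49−x ≤ 31 are chosen — 7 such pairs.
The remaining 6 elements (those with no distinct partner in range) can never complete a 49-sum, so the worst case takes all of them and one from each pair: 6 + 7 = 13.
The 14th integer has to be the second member of some pair, so 13 + 1 = 14.

14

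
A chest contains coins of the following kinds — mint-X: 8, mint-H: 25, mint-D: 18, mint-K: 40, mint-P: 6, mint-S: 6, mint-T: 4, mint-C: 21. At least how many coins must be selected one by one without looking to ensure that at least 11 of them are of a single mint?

65

By the pigeonhole principle, the 8 mints are the holes; the coins drawn are the pigeons.
To avoid 11 of any one mint, the worst case takes at most 10 of each mint, or every coin of a mint that has fewer than 10.
That gives 8 + 10 + 10 + 10 + 6 + 6 + 4 + 10 = 64 coins with no mint reaching 11.
The next coin forces some mint to 11, so 64 + 1 = 65.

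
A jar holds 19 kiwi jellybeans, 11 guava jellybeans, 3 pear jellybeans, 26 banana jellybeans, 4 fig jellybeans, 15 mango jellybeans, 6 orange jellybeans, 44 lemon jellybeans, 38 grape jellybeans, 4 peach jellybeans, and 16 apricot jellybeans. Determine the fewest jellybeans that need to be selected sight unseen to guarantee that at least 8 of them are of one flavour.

The 11 flavours are the holes; the jellybeans drawn are the pigeons.
To avoid 8 of any one flavour, the worst case takes at most 7 of each flavour, or every jellybean of a flavour that has fewer than 7.
That gives 7 + 7 + 3 + 7 + 4 + 7 + 6 + 7 + 7 + 4 + 7 = 66 jellybeans with no flavour reaching 8.
The next jellybean forces some flavour to 8, so 66 + 1 = 67.

67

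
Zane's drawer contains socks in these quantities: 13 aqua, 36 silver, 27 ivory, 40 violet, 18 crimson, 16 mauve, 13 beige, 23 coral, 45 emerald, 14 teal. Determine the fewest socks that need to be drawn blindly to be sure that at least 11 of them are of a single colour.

Pigeonhole: put each drawn sock into a box by colour. The largest draw with every box below 11 takes min(count, 10) from each colour.
Σ min(cᵢ, 10) = 10 + 10 + 10 + 10 + 10 + 10 + 10 + 10 + 10 + 10 = 100.
Draw number 100 + 1 = 101 must push one box to 11.

101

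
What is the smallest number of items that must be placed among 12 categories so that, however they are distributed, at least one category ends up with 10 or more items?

109

With 108 items one could put exactly 9 in each of the 12 categories, and no category would reach 10.
One more item must land in a category that already has 9, giving it 10.
So 12 × 9 + 1 = 109 items are required.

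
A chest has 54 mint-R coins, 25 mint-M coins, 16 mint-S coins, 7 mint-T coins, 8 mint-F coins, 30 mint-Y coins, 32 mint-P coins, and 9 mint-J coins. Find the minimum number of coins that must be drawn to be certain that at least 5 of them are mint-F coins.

178

In the worst case for collecting mint-F coins, every non-mint-F coin comes out first.
There are 54 + 25 + 16 + 7 + 30 + 32 + 9 = 173 non-mint-F coins altogether.
After those, each further coin must be mint-F, so 173 + 5 = 178 draws guarantee 5 mint-F coins.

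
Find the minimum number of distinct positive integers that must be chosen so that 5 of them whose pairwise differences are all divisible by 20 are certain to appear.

81

Integers whose pairwise differences are multiples of 20 are exactly those sharing a remainder mod 20. By pigeonhole, the 20 residue classes mod 20 are the pigeonholes.
With 80 integers one could put 4 in each residue class and have no class reach 5.
The 81st integer pushes some class to 5, so 20·4 + 1 = 81.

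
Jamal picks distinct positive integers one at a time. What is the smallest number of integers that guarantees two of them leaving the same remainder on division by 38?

By pigeonhole, the 38 residue classes mod 38 are the pigeonholes.
With 38 integers one could put 1 in each residue class and have no class reach 2.
The 39th integer pushes some class to 2, so 38·1 + 1 = 39.

39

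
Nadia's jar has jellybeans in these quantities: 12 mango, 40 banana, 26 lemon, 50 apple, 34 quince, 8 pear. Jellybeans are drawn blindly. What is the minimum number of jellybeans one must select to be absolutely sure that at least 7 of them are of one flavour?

37

The 6 flavours are the holes; the jellybeans drawn are the pigeons.
To avoid 7 of any one flavour, the worst case takes at most 6 of each flavour.
That gives 6 + 6 + 6 + 6 + 6 + 6 = 36 jellybeans with no flavour reaching 7.
The next jellybean forces some flavour to 7, so 36 + 1 = 37.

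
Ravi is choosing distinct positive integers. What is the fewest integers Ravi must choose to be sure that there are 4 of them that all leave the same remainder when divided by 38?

The 38 residue classes mod 38 are the pigeonholes.
With 114 integers one could put 3 in each residue class and have no class reach 4.
The 115th integer pushes some class to 4, so 38·3 + 1 = 115.

115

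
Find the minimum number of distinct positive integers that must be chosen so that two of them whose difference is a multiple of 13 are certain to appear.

14

Integers whose pairwise differences are multiples of 13 are exactly those sharing a remainder mod 13. Pigeonhole: the 13 residue classes mod 13 are the pigeonholes.
With 13 integers one could put 1 in each residue class and have no class reach 2.
The 14th integer pushes some class to 2, so 13·1 + 1 = 14.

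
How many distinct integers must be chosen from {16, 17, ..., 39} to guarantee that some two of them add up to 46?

A set avoiding the sum 46 can contain at most one of each pair {x, 46−x}, plus the 10 elements whose complement lies outside the range or equal to its own complement.
The integers 23, …, 39 (17 of them) are such a set: any two sum to at least 23+24 = 47 > 46.
By pigeonhole, any 18th integer completes one of the 7 pairs, so 18 choices force a sum of 46.

18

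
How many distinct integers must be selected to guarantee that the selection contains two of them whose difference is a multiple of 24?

Integers whose pairwise differences are multiples of 24 are exactly those sharing a remainder mod 24. The 24 residue classes mod 24 are the pigeonholes.
With 24 integers one could put 1 in each residue class and have no class reach 2.
The 25th integer pushes some class to 2, so 24·1 + 1 = 25.

25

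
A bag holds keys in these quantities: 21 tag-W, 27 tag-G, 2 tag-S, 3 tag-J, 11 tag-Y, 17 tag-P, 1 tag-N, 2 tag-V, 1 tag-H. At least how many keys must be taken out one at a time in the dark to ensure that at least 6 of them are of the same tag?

30

Put each drawn key into a box by tag. The largest draw with every box below 6 takes min(count, 5) from each tag; tags with fewer than 5 contribute all they have.
Σ min(cᵢ, 5) = 5 + 5 + 2 + 3 + 5 + 5 + 1 + 2 + 1 = 29.
Draw number 29 + 1 = 30 must push one box to 6.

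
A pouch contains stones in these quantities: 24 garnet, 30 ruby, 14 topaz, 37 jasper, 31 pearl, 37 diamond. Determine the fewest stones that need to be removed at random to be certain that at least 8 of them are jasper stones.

In the worst case for collecting jasper stones, every non-jasper stone comes out first.
There are 24 + 30 + 14 + 31 + 37 = 136 non-jasper stones altogether.
After those, each further stone must be jasper, so 136 + 8 = 144 draws guarantee 8 jasper stones.

144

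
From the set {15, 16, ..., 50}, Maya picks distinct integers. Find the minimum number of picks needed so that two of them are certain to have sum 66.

A set avoiding the sum 66 can contain at most one of each pair {x, 66−x}, plus the 2 elements whose complement lies outside the range or equal to its own complement.
The integers 15, …, 33 (19 of them) are such a set: any two sum to at least 15+16 = 31 and at most 32+33 = 65 < 66.
Any 20th integer completes one of the 17 pairs, so 20 choices force a sum of 66.

20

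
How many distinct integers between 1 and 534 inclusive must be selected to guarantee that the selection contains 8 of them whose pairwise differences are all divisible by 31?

Integers whose pairwise differences are multiples of 31 are exactly those sharing a remainder mod 31. The 31 residue classes mod 31 are the pigeonholes.
With 217 integers one could put 7 in each residue class and have no class reach 8.
The 218th integer pushes some class to 8, so 31·7 + 1 = 218.

218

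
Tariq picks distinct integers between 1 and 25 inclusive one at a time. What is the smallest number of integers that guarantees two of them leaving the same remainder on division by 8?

9

Pigeonhole: the 8 residue classes mod 8 are the pigeonholes.
With 8 integers one could put 1 in each residue class and have no class reach 2.
The 9th integer pushes some class to 2, so 8·1 + 1 = 9.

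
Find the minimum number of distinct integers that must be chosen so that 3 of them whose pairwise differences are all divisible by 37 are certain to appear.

Integers whose pairwise differences are multiples of 37 are exactly those sharing a remainder mod 37. By the pigeonhole principle, the 37 residue classes mod 37 are the pigeonholes.
With 74 integers one could put 2 in each residue class and have no class reach 3.
The 75th integer pushes some class to 3, so 37·2 + 1 = 75.

75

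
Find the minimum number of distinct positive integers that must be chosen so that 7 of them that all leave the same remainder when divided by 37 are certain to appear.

By the pigeonhole principle, the 37 residue classes mod 37 are the pigeonholes.
With 222 integers one could put 6 in each residue class and have no class reach 7.
The 223rd integer pushes some class to 7, so 37·6 + 1 = 223.

223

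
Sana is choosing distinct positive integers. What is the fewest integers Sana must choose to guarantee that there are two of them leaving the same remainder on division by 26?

The 26 residue classes mod 26 are the pigeonholes.
With 26 integers one could put 1 in each residue class and have no class reach 2.
The 27th integer pushes some class to 2, so 26·1 + 1 = 27.

27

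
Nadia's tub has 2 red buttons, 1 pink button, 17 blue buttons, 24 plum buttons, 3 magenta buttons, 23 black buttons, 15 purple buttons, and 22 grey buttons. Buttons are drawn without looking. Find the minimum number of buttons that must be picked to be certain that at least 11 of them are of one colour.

57

An adversary could hand out at most 10 buttons per colour (red, pink, magenta run out sooner): 2 + 1 + 10 + 10 + 3 + 10 + 10 + 10 = 56 buttons and still no colour has 11.
By the pigeonhole principle, one more button lands in a colour already at 10, so 57 draws are enough and 56 are not.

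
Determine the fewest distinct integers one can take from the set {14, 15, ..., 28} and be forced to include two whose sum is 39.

Two chosen integers sum to 39 exactly when both halves of some pair {x, 39−x} with 14 ≤ x ≤ 39−x ≤ 25 are chosen — 6 such pairs.
The remaining 3 elements (those with no distinct partner in range) can never complete a 39-sum, so the worst case takes all of them and one from each pair: 3 + 6 = 9.
The 10th integer has to be the second member of some pair, so 9 + 1 = 10.

10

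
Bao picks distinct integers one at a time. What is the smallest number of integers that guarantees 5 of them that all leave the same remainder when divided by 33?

133

The 33 residue classes mod 33 are the pigeonholes.
With 132 integers one could put 4 in each residue class and have no class reach 5.
The 133rd integer pushes some class to 5, so 33·4 + 1 = 133.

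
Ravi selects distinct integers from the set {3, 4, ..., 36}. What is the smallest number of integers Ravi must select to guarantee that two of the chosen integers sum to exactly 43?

Group the elements by complementary pair {x, 43−x}: {7,36}, {8,35}, {9,34}, …, giving 15 two-element pairs and 4 integers whose partner 43−x falls outside [3,36].
Treating each of those 19 groups as a pigeonhole, one can pick one integer per group — 19 integers — with no two summing to 43.
The 20th integer lands in an occupied pair, forcing a sum of 43.

20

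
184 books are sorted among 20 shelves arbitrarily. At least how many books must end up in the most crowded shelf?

By the pigeonhole principle, the 20 shelves are the holes and the 184 books are the pigeons.
If every shelf held at most 9 books, the total would be at most 20 × 9 = 180, which is less than 184.
So some shelf holds at least ⌈184/20⌉ = 10 books.

10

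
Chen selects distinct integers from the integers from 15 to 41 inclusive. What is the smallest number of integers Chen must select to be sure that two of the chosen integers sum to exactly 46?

20

Two chosen integers sum to 46 exactly when both halves of some pair {x, 46−x} with 15 ≤ x ≤ 46−x ≤ 31 are chosen — 8 such pairs.
The remaining 11 elements (those with no distinct partner in range) can never complete a 46-sum, so the worst case takes all of them and one from each pair: 11 + 8 = 19.
The 20th integer has to be the second member of some pair, so 19 + 1 = 20.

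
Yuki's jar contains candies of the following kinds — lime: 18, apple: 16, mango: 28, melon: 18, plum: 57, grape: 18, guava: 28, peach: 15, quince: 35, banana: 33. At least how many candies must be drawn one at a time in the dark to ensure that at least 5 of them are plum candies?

214

In the worst case for collecting plum candies, every non-plum candy comes out first.
There are 18 + 16 + 28 + 18 + 18 + 28 + 15 + 35 + 33 = 209 non-plum candies altogether.
After those, each further candy must be plum, so 209 + 5 = 214 draws guarantee 5 plum candies.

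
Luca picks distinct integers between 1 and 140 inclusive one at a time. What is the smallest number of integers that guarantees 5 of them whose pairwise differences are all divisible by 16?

Integers whose pairwise differences are multiples of 16 are exactly those sharing a remainder mod 16. The 16 residue classes mod 16 are the pigeonholes.
With 64 integers one could put 4 in each residue class and have no class reach 5.
The 65th integer pushes some class to 5, so 16·4 + 1 = 65.

65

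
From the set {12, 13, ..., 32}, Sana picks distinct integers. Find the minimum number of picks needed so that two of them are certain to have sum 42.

Group the elements by complementary pair {x, 42−x}: {12,30}, {13,29}, {14,28}, …, giving 9 two-element pairs, the single value 21 (it cannot pair with itself since the integers are distinct), and 2 integers whose partner 42−x falls outside [12,32].
Pigeonhole: treating each of those 12 groups as a pigeonhole, one can pick one integer per group — 12 integers — with no two summing to 42.
The 13th integer lands in an occupied pair, forcing a sum of 42.

13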